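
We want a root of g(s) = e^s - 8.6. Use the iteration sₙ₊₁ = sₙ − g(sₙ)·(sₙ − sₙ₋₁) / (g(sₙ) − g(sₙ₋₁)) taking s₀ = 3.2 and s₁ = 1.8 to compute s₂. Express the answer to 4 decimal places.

1.9932

g(3.2) = 15.932530, g(1.8) = -2.550353
s₂ = 1.800000 − (-2.550353)·(1.800000 − 3.200000) / (-2.550353 − 15.932530) = 1.800000 − (3.570494)/(-18.482883) = 1.993178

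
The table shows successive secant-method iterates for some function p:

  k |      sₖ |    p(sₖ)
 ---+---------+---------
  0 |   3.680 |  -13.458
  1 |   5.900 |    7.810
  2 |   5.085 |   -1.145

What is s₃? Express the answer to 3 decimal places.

5.189

s₃ = 5.085 − (-1.145)·(5.085 − 5.900) / (-1.145 − 7.810)
   = 5.085 − (0.93318)/(-8.95500) = 5.18921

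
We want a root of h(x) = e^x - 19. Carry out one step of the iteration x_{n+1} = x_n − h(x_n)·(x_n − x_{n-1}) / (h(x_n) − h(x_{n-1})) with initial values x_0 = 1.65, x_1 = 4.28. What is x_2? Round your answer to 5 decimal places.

h(1.65) = -13.7930202, h(4.28) = 53.2404400
x_2 = 4.2800000 − 53.2404400·(4.2800000 − 1.6500000) / (53.2404400 − (-13.7930202)) = 4.2800000 − (140.0223572)/(67.0334602) = 2.1911573

2.19116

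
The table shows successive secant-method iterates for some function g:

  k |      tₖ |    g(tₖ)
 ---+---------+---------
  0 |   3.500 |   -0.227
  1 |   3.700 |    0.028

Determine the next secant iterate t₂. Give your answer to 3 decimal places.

3.678

t₂ = 3.700 − 0.028·(3.700 − 3.500) / (0.028 − (-0.227))
   = 3.700 − (0.00560)/(0.25500) = 3.67804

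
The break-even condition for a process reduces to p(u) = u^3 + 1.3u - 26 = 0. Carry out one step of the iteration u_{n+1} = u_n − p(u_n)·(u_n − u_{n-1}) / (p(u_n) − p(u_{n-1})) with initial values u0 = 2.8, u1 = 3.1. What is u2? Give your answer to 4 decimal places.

2.8149

p(2.8) = -0.408000, p(3.1) = 7.821000
u2 = 3.100000 − 7.821000·(3.100000 − 2.800000) / (7.821000 − (-0.408000)) = 3.100000 − (2.346300)/(8.229000) = 2.814874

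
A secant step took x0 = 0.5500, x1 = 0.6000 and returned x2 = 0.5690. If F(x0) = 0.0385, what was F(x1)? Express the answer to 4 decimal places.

The secant line through (0.5500, 0.0385) and (0.6000, F(x1)) crosses zero at x2 = 0.5690.
So (0.5500, 0.0385), (0.6000, F(x1)), (0.5690, 0) are collinear:
F(x1) = 0.0385 · (0.6000 − 0.5690) / (0.5500 − 0.5690) = 0.0385 · (0.031000)/(-0.019000) = -0.062816

-0.0628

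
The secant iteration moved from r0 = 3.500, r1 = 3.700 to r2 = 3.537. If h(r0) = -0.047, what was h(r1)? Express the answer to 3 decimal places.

0.207

The secant line through (3.500, -0.047) and (3.700, h(r1)) crosses zero at r2 = 3.537.
So (3.500, -0.047), (3.700, h(r1)), (3.537, 0) are collinear:
h(r1) = -0.047 · (3.700 − 3.537) / (3.500 − 3.537) = -0.047 · (0.16300)/(-0.03700) = 0.20705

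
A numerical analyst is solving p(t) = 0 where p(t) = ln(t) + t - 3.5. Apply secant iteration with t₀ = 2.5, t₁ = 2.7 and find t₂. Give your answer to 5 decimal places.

p(2.5) = -0.0837093, p(2.7) = 0.1932518
t₂ = 2.7000000 − 0.1932518·(2.7000000 − 2.5000000) / (0.1932518 − (-0.0837093)) = 2.7000000 − (0.0386504)/(0.2769610) = 2.5604484

2.56045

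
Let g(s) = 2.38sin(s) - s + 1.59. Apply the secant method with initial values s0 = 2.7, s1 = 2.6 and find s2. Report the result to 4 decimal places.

2.6700

g(2.7) = -0.092836, g(2.6) = 0.216893
s2 = 2.600000 − 0.216893·(2.600000 − 2.700000) / (0.216893 − (-0.092836)) = 2.600000 − (-0.021689)/(0.309729) = 2.670027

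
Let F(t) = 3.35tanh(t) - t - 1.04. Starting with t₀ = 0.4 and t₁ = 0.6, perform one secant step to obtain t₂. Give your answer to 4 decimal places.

0.5025

F(0.4) = -0.167171, F(0.6) = 0.159116
t₂ = 0.600000 − 0.159116·(0.600000 − 0.400000) / (0.159116 − (-0.167171)) = 0.600000 − (0.031823)/(0.326287) = 0.502469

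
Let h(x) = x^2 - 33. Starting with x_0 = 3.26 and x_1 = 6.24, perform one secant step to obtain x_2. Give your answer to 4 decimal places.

h(3.26) = -22.372400, h(6.24) = 5.937600
x_2 = 6.240000 − 5.937600·(6.240000 − 3.260000) / (5.937600 − (-22.372400)) = 6.240000 − (17.694048)/(28.310000) = 5.614989

5.6150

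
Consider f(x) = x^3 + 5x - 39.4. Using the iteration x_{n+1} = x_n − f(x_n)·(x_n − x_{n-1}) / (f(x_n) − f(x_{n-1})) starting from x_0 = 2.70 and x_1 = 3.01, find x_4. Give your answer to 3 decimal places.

f(2.70) = -6.21700, f(3.01) = 2.92090
x_2 = 3.01000 − 2.92090·(3.01000 − 2.70000) / (2.92090 − (-6.21700)) = 3.01000 − (0.90548)/(9.13790) = 2.91091
f(2.91091) = -0.18017
x_3 = 2.91091 − (-0.18017)·(2.91091 − 3.01000) / (-0.18017 − 2.92090) = 2.91091 − (0.01785)/(-3.10107) = 2.91667
f(2.91667) = -0.00475
x_4 = 2.91667 − (-0.00475)·(2.91667 − 2.91091) / (-0.00475 − (-0.18017)) = 2.91667 − (-0.00003)/(0.17542) = 2.91682

2.917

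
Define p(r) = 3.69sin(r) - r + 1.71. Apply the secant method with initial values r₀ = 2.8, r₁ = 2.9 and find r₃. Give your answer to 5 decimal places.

p(2.8) = 0.1461063, p(2.9) = -0.3071700
r₂ = 2.9000000 − (-0.3071700)·(2.9000000 − 2.8000000) / (-0.3071700 − 0.1461063) = 2.9000000 − (-0.0307170)/(-0.4532762) = 2.8322334
p(2.8322334) = 0.0011812
r₃ = 2.8322334 − 0.0011812·(2.8322334 − 2.9000000) / (0.0011812 − (-0.3071700)) = 2.8322334 − (-0.0000800)/(0.3083511) = 2.8324930

2.83249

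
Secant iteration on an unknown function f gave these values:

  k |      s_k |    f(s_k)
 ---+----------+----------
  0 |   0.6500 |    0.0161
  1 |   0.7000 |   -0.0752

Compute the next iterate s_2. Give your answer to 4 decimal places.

0.6588

s_2 = 0.7000 − (-0.0752)·(0.7000 − 0.6500) / (-0.0752 − 0.0161)
   = 0.7000 − (-0.003760)/(-0.091300) = 0.658817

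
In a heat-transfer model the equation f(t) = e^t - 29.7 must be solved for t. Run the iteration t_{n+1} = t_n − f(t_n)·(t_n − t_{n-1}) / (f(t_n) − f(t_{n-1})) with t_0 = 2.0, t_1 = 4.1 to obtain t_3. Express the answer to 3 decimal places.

3.223

f(2.0) = -22.31094, f(4.1) = 30.64029
t_2 = 4.10000 − 30.64029·(4.10000 − 2.00000) / (30.64029 − (-22.31094)) = 4.10000 − (64.34460)/(52.95123) = 2.88483
f(2.88483) = -11.79943
t_3 = 2.88483 − (-11.79943)·(2.88483 − 4.10000) / (-11.79943 − 30.64029) = 2.88483 − (14.33828)/(-42.43971) = 3.22268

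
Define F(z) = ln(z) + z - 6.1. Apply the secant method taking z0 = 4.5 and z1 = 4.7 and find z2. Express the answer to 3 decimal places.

4.579

F(4.5) = -0.09592, F(4.7) = 0.14756
z2 = 4.70000 − 0.14756·(4.70000 − 4.50000) / (0.14756 − (-0.09592)) = 4.70000 − (0.02951)/(0.24349) = 4.57879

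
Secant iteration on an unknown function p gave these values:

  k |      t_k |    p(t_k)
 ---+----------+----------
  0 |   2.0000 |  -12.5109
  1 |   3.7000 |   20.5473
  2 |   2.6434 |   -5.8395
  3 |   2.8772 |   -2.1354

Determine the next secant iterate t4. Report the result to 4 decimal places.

3.0120

t4 = 2.8772 − (-2.1354)·(2.8772 − 2.6434) / (-2.1354 − (-5.8395))
   = 2.8772 − (-0.499257)/(3.704100) = 3.011985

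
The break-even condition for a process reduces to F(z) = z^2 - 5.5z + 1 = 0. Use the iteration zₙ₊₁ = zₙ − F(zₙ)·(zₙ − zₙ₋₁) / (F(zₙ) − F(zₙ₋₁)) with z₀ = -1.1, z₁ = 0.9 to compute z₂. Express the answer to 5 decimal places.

0.34912

F(-1.1) = 8.2600000, F(0.9) = -3.1400000
z₂ = 0.9000000 − (-3.1400000)·(0.9000000 − (-1.1000000)) / (-3.1400000 − 8.2600000) = 0.9000000 − (-6.2800000)/(-11.4000000) = 0.3491228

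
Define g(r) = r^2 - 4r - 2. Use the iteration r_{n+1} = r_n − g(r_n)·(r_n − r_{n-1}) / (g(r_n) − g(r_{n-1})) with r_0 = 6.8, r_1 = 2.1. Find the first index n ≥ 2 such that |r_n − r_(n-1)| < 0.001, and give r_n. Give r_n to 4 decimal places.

n = 8, r_n = 4.4495

g(6.8) = 17.040000, g(2.1) = -5.990000
r_2 = 2.100000 − (-5.990000)·(-4.700000)/(-23.030000) = 3.322449;  |Δ| = 1.222449
g(3.322449) = -4.251129
r_3 = 3.322449 − (-4.251129)·(1.222449)/(1.738871) = 6.311047;  |Δ| = 2.988598
g(6.311047) = 12.585129
r_4 = 6.311047 − 12.585129·(2.988598)/(16.836258) = 4.077065;  |Δ| = 2.233982
g(4.077065) = -1.685799
r_5 = 4.077065 − (-1.685799)·(-2.233982)/(-14.270929) = 4.340962;  |Δ| = 0.263896
g(4.340962) = -0.519898
r_6 = 4.340962 − (-0.519898)·(0.263896)/(1.165901) = 4.458638;  |Δ| = 0.117677
g(4.458638) = 0.044902
r_7 = 4.458638 − 0.044902·(0.117677)/(0.564801) = 4.449283;  |Δ| = 0.009355
g(4.449283) = -0.001013
r_8 = 4.449283 − (-0.001013)·(-0.009355)/(-0.045916) = 4.449489;  |Δ| = 0.000206
|r_8 − r_7| = 0.000206 < 0.001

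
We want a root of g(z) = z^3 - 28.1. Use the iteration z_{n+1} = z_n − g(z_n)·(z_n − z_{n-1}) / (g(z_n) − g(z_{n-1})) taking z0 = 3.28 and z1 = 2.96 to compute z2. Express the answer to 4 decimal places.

3.0341

g(3.28) = 7.187552, g(2.96) = -2.165664
z2 = 2.960000 − (-2.165664)·(2.960000 − 3.280000) / (-2.165664 − 7.187552) = 2.960000 − (0.693012)/(-9.353216) = 3.034093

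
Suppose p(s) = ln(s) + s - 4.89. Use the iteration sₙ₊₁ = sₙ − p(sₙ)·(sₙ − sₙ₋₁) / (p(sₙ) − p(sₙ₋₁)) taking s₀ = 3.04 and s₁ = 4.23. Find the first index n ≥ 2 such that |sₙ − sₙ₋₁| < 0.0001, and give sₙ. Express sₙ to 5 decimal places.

n = 5, sₙ = 3.60710

p(3.04) = -0.7381425, p(4.23) = 0.7822020
s₂ = 4.2300000 − 0.7822020·(1.1900000)/(1.5203445) = 3.6177569;  |Δ| = 0.6122431
p(3.6177569) = 0.0136111
s₃ = 3.6177569 − 0.0136111·(-0.6122431)/(-0.7685909) = 3.6069146;  |Δ| = 0.0108423
p(3.6069146) = -0.0002327
s₄ = 3.6069146 − (-0.0002327)·(-0.0108423)/(-0.0138438) = 3.6070968;  |Δ| = 0.0001822
p(3.6070968) = 0.0000001
s₅ = 3.6070968 − 0.0000001·(0.0001822)/(0.0002328) = 3.6070968;  |Δ| = 0.0000001
|s₅ − s₄| = 0.0000001 < 0.0001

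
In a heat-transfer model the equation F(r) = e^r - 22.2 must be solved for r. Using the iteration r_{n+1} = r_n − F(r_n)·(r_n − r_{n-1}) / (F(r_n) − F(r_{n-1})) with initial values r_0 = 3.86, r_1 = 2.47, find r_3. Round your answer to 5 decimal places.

F(3.86) = 25.2653514, F(2.47) = -10.3775531
r_2 = 2.4700000 − (-10.3775531)·(2.4700000 − 3.8600000) / (-10.3775531 − 25.2653514) = 2.4700000 − (14.4247989)/(-35.6429045) = 2.8747032
F(2.8747032) = -4.4798353
r_3 = 2.8747032 − (-4.4798353)·(2.8747032 − 2.4700000) / (-4.4798353 − (-10.3775531)) = 2.8747032 − (-1.8130039)/(5.8977178) = 3.1821109

3.18211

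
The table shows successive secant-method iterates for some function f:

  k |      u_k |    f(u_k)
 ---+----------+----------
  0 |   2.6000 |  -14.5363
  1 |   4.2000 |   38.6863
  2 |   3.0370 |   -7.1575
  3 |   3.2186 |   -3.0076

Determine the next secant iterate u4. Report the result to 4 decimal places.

3.3502

u4 = 3.2186 − (-3.0076)·(3.2186 − 3.0370) / (-3.0076 − (-7.1575))
   = 3.2186 − (-0.546180)/(4.149900) = 3.350213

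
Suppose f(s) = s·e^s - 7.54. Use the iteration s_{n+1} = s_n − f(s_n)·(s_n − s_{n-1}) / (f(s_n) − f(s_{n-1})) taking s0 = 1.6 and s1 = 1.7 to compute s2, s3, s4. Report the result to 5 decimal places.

1.57213, 1.56971, 1.56948

f(1.6) = 0.3848519, f(1.7) = 1.7657106
s2 = 1.7000000 − 1.7657106·(1.7000000 − 1.6000000) / (1.7657106 − 0.3848519) = 1.7000000 − (0.1765711)/(1.3808587) = 1.5721295
f(1.5721295) = 0.0327828
s3 = 1.5721295 − 0.0327828·(1.5721295 − 1.7000000) / (0.0327828 − 1.7657106) = 1.5721295 − (-0.0041920)/(-1.7329278) = 1.5697105
f(1.5697105) = 0.0028625
s4 = 1.5697105 − 0.0028625·(1.5697105 − 1.5721295) / (0.0028625 − 0.0327828) = 1.5697105 − (-0.0000069)/(-0.0299203) = 1.5694791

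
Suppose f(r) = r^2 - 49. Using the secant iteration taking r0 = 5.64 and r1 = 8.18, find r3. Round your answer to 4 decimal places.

6.9909

f(5.64) = -17.190400, f(8.18) = 17.912400
r2 = 8.180000 − 17.912400·(8.180000 − 5.640000) / (17.912400 − (-17.190400)) = 8.180000 − (45.497496)/(35.102800) = 6.883878
f(6.883878) = -1.612218
r3 = 6.883878 − (-1.612218)·(6.883878 − 8.180000) / (-1.612218 − 17.912400) = 6.883878 − (2.089630)/(-19.524618) = 6.990904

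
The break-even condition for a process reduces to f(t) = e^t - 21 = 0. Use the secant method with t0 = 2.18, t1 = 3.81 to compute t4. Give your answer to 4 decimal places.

f(2.18) = -12.153694, f(3.81) = 24.150439
t2 = 3.810000 − 24.150439·(3.810000 − 2.180000) / (24.150439 − (-12.153694)) = 3.810000 − (39.365215)/(36.304133) = 2.725682
f(2.725682) = -5.733174
t3 = 2.725682 − (-5.733174)·(2.725682 − 3.810000) / (-5.733174 − 24.150439) = 2.725682 − (6.216582)/(-29.883613) = 2.933709
f(2.933709) = -2.202785
t4 = 2.933709 − (-2.202785)·(2.933709 − 2.725682) / (-2.202785 − (-5.733174)) = 2.933709 − (-0.458238)/(3.530389) = 3.063507

3.0635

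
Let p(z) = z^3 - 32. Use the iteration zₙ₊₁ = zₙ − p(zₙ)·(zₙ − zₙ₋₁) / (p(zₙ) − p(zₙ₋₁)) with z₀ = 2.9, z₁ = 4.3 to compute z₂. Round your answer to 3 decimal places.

3.093

p(2.9) = -7.61100, p(4.3) = 47.50700
z₂ = 4.30000 − 47.50700·(4.30000 − 2.90000) / (47.50700 − (-7.61100)) = 4.30000 − (66.50980)/(55.11800) = 3.09332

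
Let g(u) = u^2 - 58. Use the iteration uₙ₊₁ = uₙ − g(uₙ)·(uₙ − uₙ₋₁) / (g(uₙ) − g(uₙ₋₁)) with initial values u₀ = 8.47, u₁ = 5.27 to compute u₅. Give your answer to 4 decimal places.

g(8.47) = 13.740900, g(5.27) = -30.227100
u₂ = 5.270000 − (-30.227100)·(5.270000 − 8.470000) / (-30.227100 − 13.740900) = 5.270000 − (96.726720)/(-43.968000) = 7.469934
g(7.469934) = -2.200079
u₃ = 7.469934 − (-2.200079)·(7.469934 − 5.270000) / (-2.200079 − (-30.227100)) = 7.469934 − (-4.840029)/(28.027021) = 7.642626
g(7.642626) = 0.409732
u₄ = 7.642626 − 0.409732·(7.642626 − 7.469934) / (0.409732 − (-2.200079)) = 7.642626 − (0.070757)/(2.609811) = 7.615514
g(7.615514) = -0.003947
u₅ = 7.615514 − (-0.003947)·(7.615514 − 7.642626) / (-0.003947 − 0.409732) = 7.615514 − (0.000107)/(-0.413679) = 7.615773

7.6158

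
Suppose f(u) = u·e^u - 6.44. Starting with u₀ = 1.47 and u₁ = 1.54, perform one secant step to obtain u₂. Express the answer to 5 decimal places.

f(1.47) = -0.0466243, f(1.54) = 0.7434690
u₂ = 1.5400000 − 0.7434690·(1.5400000 − 1.4700000) / (0.7434690 − (-0.0466243)) = 1.5400000 − (0.0520428)/(0.7900934) = 1.4741308

1.47413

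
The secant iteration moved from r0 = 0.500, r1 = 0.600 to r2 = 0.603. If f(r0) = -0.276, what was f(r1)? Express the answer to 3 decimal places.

-0.008

The secant line through (0.500, -0.276) and (0.600, f(r1)) crosses zero at r2 = 0.603.
So (0.500, -0.276), (0.600, f(r1)), (0.603, 0) are collinear:
f(r1) = -0.276 · (0.600 − 0.603) / (0.500 − 0.603) = -0.276 · (-0.00300)/(-0.10300) = -0.00804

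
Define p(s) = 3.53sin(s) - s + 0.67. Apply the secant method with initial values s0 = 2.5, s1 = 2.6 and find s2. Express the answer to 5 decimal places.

2.57193

p(2.5) = 0.2826067, p(2.6) = -0.1102802
s2 = 2.6000000 − (-0.1102802)·(2.6000000 − 2.5000000) / (-0.1102802 − 0.2826067) = 2.6000000 − (-0.0110280)/(-0.3928868) = 2.5719308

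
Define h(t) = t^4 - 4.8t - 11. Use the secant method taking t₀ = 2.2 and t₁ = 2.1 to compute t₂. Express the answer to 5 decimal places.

h(2.2) = 1.8656000, h(2.1) = -1.6319000
t₂ = 2.1000000 − (-1.6319000)·(2.1000000 − 2.2000000) / (-1.6319000 − 1.8656000) = 2.1000000 − (0.1631900)/(-3.4975000) = 2.1466590

2.14666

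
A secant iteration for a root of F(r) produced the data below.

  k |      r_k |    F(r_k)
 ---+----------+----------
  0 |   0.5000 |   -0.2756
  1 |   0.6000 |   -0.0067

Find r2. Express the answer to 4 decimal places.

r2 = 0.6000 − (-0.0067)·(0.6000 − 0.5000) / (-0.0067 − (-0.2756))
   = 0.6000 − (-0.000670)/(0.268900) = 0.602492

0.6025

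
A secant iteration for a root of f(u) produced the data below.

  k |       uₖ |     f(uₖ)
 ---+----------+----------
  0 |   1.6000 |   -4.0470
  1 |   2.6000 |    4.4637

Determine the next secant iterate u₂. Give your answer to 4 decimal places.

u₂ = 2.6000 − 4.4637·(2.6000 − 1.6000) / (4.4637 − (-4.0470))
   = 2.6000 − (4.463700)/(8.510700) = 2.075519

2.0755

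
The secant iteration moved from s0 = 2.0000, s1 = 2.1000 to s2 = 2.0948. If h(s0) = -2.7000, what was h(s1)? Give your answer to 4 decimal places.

The secant line through (2.0000, -2.7000) and (2.1000, h(s1)) crosses zero at s2 = 2.0948.
So (2.0000, -2.7000), (2.1000, h(s1)), (2.0948, 0) are collinear:
h(s1) = -2.7000 · (2.1000 − 2.0948) / (2.0000 − 2.0948) = -2.7000 · (0.005200)/(-0.094800) = 0.148101

0.1481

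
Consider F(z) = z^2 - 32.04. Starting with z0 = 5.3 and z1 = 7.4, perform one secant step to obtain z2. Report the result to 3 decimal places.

5.611

F(5.3) = -3.95000, F(7.4) = 22.72000
z2 = 7.40000 − 22.72000·(7.40000 − 5.30000) / (22.72000 − (-3.95000)) = 7.40000 − (47.71200)/(26.67000) = 5.61102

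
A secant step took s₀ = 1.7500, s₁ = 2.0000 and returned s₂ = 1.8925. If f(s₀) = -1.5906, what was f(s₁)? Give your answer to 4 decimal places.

The secant line through (1.7500, -1.5906) and (2.0000, f(s₁)) crosses zero at s₂ = 1.8925.
So (1.7500, -1.5906), (2.0000, f(s₁)), (1.8925, 0) are collinear:
f(s₁) = -1.5906 · (2.0000 − 1.8925) / (1.7500 − 1.8925) = -1.5906 · (0.107500)/(-0.142500) = 1.199926

1.1999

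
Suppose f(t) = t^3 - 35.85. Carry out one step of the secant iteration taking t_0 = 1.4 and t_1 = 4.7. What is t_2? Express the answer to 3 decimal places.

2.481

f(1.4) = -33.10600, f(4.7) = 67.97300
t_2 = 4.70000 − 67.97300·(4.70000 − 1.40000) / (67.97300 − (-33.10600)) = 4.70000 − (224.31090)/(101.07900) = 2.48084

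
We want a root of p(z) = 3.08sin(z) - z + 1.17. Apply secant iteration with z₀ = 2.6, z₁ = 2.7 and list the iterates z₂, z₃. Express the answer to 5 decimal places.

2.64247, 2.64295

p(2.6) = 0.1577442, p(2.7) = -0.2136700
z₂ = 2.7000000 − (-0.2136700)·(2.7000000 − 2.6000000) / (-0.2136700 − 0.1577442) = 2.7000000 − (-0.0213670)/(-0.3714142) = 2.6424712
p(2.6424712) = 0.0017841
z₃ = 2.6424712 − 0.0017841·(2.6424712 − 2.7000000) / (0.0017841 − (-0.2136700)) = 2.6424712 − (-0.0001026)/(0.2154540) = 2.6429476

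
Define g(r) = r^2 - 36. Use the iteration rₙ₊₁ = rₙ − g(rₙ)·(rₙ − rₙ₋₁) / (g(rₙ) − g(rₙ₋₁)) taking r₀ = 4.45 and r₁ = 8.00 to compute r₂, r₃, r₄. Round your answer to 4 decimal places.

g(4.45) = -16.197500, g(8.00) = 28.000000
r₂ = 8.000000 − 28.000000·(8.000000 − 4.450000) / (28.000000 − (-16.197500)) = 8.000000 − (99.400000)/(44.197500) = 5.751004
g(5.751004) = -2.925953
r₃ = 5.751004 − (-2.925953)·(5.751004 − 8.000000) / (-2.925953 − 28.000000) = 5.751004 − (6.580456)/(-30.925953) = 5.963785
g(5.963785) = -0.433268
r₄ = 5.963785 − (-0.433268)·(5.963785 − 5.751004) / (-0.433268 − (-2.925953)) = 5.963785 − (-0.092191)/(2.492685) = 6.000770

5.7510, 5.9638, 6.0008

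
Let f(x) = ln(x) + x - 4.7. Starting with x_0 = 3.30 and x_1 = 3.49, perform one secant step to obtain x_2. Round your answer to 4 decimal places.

f(3.30) = -0.206078, f(3.49) = 0.039902
x_2 = 3.490000 − 0.039902·(3.490000 − 3.300000) / (0.039902 − (-0.206078)) = 3.490000 − (0.007581)/(0.245979) = 3.459179

3.4592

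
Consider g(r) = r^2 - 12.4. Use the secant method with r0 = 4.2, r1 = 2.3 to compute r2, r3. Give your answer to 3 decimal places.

g(4.2) = 5.24000, g(2.3) = -7.11000
r2 = 2.30000 − (-7.11000)·(2.30000 − 4.20000) / (-7.11000 − 5.24000) = 2.30000 − (13.50900)/(-12.35000) = 3.39385
g(3.39385) = -0.88181
r3 = 3.39385 − (-0.88181)·(3.39385 − 2.30000) / (-0.88181 − (-7.11000)) = 3.39385 − (-0.96456)/(6.22819) = 3.54872

3.394, 3.549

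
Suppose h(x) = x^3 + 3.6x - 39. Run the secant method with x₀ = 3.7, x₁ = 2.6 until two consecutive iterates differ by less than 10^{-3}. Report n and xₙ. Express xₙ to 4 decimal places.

n = 5, xₙ = 3.0388

h(3.7) = 24.973000, h(2.6) = -12.064000
x₂ = 2.600000 − (-12.064000)·(-1.100000)/(-37.037000) = 2.958301;  |Δ| = 0.358301
h(2.958301) = -2.460408
x₃ = 2.958301 − (-2.460408)·(0.358301)/(9.603592) = 3.050097;  |Δ| = 0.091796
h(3.050097) = 0.355672
x₄ = 3.050097 − 0.355672·(0.091796)/(2.816080) = 3.038503;  |Δ| = 0.011594
h(3.038503) = -0.008412
x₅ = 3.038503 − (-0.008412)·(-0.011594)/(-0.364084) = 3.038771;  |Δ| = 0.000268
|x₅ − x₄| = 0.000268 < 10^{-3}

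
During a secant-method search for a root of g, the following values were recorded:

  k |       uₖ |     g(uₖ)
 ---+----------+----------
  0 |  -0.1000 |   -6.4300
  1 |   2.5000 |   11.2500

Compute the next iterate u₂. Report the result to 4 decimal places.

0.8456

u₂ = 2.5000 − 11.2500·(2.5000 − (-0.1000)) / (11.2500 − (-6.4300))
   = 2.5000 − (29.250000)/(17.680000) = 0.845588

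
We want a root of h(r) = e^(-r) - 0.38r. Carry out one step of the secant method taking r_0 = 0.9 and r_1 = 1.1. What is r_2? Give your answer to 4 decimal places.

0.9863

h(0.9) = 0.064570, h(1.1) = -0.085129
r_2 = 1.100000 − (-0.085129)·(1.100000 − 0.900000) / (-0.085129 − 0.064570) = 1.100000 − (-0.017026)/(-0.149699) = 0.986266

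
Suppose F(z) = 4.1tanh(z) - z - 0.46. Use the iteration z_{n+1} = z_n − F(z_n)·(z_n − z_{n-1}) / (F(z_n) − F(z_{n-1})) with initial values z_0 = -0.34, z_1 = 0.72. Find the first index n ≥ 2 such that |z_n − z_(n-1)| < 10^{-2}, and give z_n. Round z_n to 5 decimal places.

n = 5, z_n = 0.14986

F(-0.34) = -1.4626573, F(0.72) = 1.3493281
z_2 = 0.7200000 − 1.3493281·(1.0600000)/(2.8119855) = 0.2113602;  |Δ| = 0.5086398
F(0.2113602) = 0.1825388
z_3 = 0.2113602 − 0.1825388·(-0.5086398)/(-1.1667894) = 0.1317858;  |Δ| = 0.0795743
F(0.1317858) = -0.0545704
z_4 = 0.1317858 − (-0.0545704)·(-0.0795743)/(-0.2371091) = 0.1500998;  |Δ| = 0.0183139
F(0.1500998) = 0.0007288
z_5 = 0.1500998 − 0.0007288·(0.0183139)/(0.0552992) = 0.1498584;  |Δ| = 0.0002414
|z_5 − z_4| = 0.0002414 < 10^{-2}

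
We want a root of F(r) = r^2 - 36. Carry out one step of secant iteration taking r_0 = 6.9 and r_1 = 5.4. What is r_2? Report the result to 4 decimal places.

F(6.9) = 11.610000, F(5.4) = -6.840000
r_2 = 5.400000 − (-6.840000)·(5.400000 − 6.900000) / (-6.840000 − 11.610000) = 5.400000 − (10.260000)/(-18.450000) = 5.956098

5.9561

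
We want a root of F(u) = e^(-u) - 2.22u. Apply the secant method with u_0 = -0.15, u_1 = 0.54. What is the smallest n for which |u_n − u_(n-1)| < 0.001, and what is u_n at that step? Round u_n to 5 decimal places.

F(-0.15) = 1.4948342, F(0.54) = -0.6160517
u_2 = 0.5400000 − (-0.6160517)·(0.6900000)/(-2.1108860) = 0.3386269;  |Δ| = 0.2013731
F(0.3386269) = -0.0390033
u_3 = 0.3386269 − (-0.0390033)·(-0.2013731)/(0.5770484) = 0.3250159;  |Δ| = 0.0136110
F(0.3250159) = 0.0009807
u_4 = 0.3250159 − 0.0009807·(-0.0136110)/(0.0399840) = 0.3253497;  |Δ| = 0.0003338
|u_4 − u_3| = 0.0003338 < 0.001

n = 4, u_n = 0.32535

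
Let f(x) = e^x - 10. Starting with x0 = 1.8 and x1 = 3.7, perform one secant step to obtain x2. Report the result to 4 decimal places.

f(1.8) = -3.950353, f(3.7) = 30.447304
x2 = 3.700000 − 30.447304·(3.700000 − 1.800000) / (30.447304 − (-3.950353)) = 3.700000 − (57.849878)/(34.397657) = 2.018203

2.0182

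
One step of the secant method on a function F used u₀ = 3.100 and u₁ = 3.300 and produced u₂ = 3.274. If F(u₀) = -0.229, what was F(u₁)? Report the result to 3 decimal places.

0.034

The secant line through (3.100, -0.229) and (3.300, F(u₁)) crosses zero at u₂ = 3.274.
So (3.100, -0.229), (3.300, F(u₁)), (3.274, 0) are collinear:
F(u₁) = -0.229 · (3.300 − 3.274) / (3.100 − 3.274) = -0.229 · (0.02600)/(-0.17400) = 0.03422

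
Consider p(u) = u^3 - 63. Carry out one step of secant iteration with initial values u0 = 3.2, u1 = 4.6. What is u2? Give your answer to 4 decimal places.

p(3.2) = -30.232000, p(4.6) = 34.336000
u2 = 4.600000 − 34.336000·(4.600000 − 3.200000) / (34.336000 − (-30.232000)) = 4.600000 − (48.070400)/(64.568000) = 3.855507

3.8555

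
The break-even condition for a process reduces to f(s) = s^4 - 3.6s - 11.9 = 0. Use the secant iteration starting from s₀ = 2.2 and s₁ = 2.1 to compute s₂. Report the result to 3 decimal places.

f(2.2) = 3.60560, f(2.1) = -0.01190
s₂ = 2.10000 − (-0.01190)·(2.10000 − 2.20000) / (-0.01190 − 3.60560) = 2.10000 − (0.00119)/(-3.61750) = 2.10033

2.100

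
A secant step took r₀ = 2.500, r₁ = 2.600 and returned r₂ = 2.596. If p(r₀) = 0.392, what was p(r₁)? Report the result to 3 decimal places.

-0.016

The secant line through (2.500, 0.392) and (2.600, p(r₁)) crosses zero at r₂ = 2.596.
So (2.500, 0.392), (2.600, p(r₁)), (2.596, 0) are collinear:
p(r₁) = 0.392 · (2.600 − 2.596) / (2.500 − 2.596) = 0.392 · (0.00400)/(-0.09600) = -0.01633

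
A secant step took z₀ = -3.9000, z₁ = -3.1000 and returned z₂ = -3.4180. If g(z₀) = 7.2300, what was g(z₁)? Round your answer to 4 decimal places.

The secant line through (-3.9000, 7.2300) and (-3.1000, g(z₁)) crosses zero at z₂ = -3.4180.
So (-3.9000, 7.2300), (-3.1000, g(z₁)), (-3.4180, 0) are collinear:
g(z₁) = 7.2300 · (-3.1000 − (-3.4180)) / (-3.9000 − (-3.4180)) = 7.2300 · (0.318000)/(-0.482000) = -4.770000

-4.7700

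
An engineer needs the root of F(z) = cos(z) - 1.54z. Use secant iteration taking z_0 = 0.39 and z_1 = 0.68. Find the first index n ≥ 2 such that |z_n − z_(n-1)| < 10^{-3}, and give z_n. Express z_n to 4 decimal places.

F(0.39) = 0.324309, F(0.68) = -0.269627
z_2 = 0.680000 − (-0.269627)·(0.290000)/(-0.593936) = 0.548350;  |Δ| = 0.131650
F(0.548350) = 0.008927
z_3 = 0.548350 − 0.008927·(-0.131650)/(0.278555) = 0.552569;  |Δ| = 0.004219
F(0.552569) = 0.000223
z_4 = 0.552569 − 0.000223·(0.004219)/(-0.008705) = 0.552677;  |Δ| = 0.000108
|z_4 − z_3| = 0.000108 < 10^{-3}

n = 4, z_n = 0.5527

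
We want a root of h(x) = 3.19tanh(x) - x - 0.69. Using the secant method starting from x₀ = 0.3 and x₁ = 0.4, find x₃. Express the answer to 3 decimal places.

h(0.3) = -0.06071, h(0.4) = 0.12204
x₂ = 0.40000 − 0.12204·(0.40000 − 0.30000) / (0.12204 − (-0.06071)) = 0.40000 − (0.01220)/(0.18275) = 0.33322
h(0.33322) = 0.00208
x₃ = 0.33322 − 0.00208·(0.33322 − 0.40000) / (0.00208 − 0.12204) = 0.33322 − (-0.00014)/(-0.11995) = 0.33206

0.332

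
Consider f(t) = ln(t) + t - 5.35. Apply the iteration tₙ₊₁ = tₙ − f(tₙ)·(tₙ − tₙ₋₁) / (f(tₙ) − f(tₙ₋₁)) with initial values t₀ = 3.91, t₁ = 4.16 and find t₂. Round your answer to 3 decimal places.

3.971

f(3.91) = -0.07646, f(4.16) = 0.23552
t₂ = 4.16000 − 0.23552·(4.16000 − 3.91000) / (0.23552 − (-0.07646)) = 4.16000 − (0.05888)/(0.31198) = 3.97127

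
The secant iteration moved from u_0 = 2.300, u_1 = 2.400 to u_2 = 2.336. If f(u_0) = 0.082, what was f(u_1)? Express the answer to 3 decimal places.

The secant line through (2.300, 0.082) and (2.400, f(u_1)) crosses zero at u_2 = 2.336.
So (2.300, 0.082), (2.400, f(u_1)), (2.336, 0) are collinear:
f(u_1) = 0.082 · (2.400 − 2.336) / (2.300 − 2.336) = 0.082 · (0.06400)/(-0.03600) = -0.14578

-0.146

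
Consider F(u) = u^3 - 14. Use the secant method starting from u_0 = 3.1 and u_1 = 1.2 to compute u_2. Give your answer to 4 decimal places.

2.0309

F(3.1) = 15.791000, F(1.2) = -12.272000
u_2 = 1.200000 − (-12.272000)·(1.200000 − 3.100000) / (-12.272000 − 15.791000) = 1.200000 − (23.316800)/(-28.063000) = 2.030873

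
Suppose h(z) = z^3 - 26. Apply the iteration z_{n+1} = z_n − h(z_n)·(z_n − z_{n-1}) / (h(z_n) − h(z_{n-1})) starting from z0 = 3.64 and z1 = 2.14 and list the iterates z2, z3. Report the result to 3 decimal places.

h(3.64) = 22.22854, h(2.14) = -16.19966
z2 = 2.14000 − (-16.19966)·(2.14000 − 3.64000) / (-16.19966 − 22.22854) = 2.14000 − (24.29948)/(-38.42820) = 2.77233
h(2.77233) = -4.69228
z3 = 2.77233 − (-4.69228)·(2.77233 − 2.14000) / (-4.69228 − (-16.19966)) = 2.77233 − (-2.96709)/(11.50738) = 3.03018

2.772, 3.030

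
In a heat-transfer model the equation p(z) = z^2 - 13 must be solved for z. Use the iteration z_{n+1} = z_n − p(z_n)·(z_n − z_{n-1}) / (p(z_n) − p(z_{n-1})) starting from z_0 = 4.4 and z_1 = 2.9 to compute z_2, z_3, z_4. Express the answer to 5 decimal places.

p(4.4) = 6.3600000, p(2.9) = -4.5900000
z_2 = 2.9000000 − (-4.5900000)·(2.9000000 − 4.4000000) / (-4.5900000 − 6.3600000) = 2.9000000 − (6.8850000)/(-10.9500000) = 3.5287671
p(3.5287671) = -0.5478026
z_3 = 3.5287671 − (-0.5478026)·(3.5287671 − 2.9000000) / (-0.5478026 − (-4.5900000)) = 3.5287671 − (-0.3444403)/(4.0421974) = 3.6139783
p(3.6139783) = 0.0608389
z_4 = 3.6139783 − 0.0608389·(3.6139783 − 3.5287671) / (0.0608389 − (-0.5478026)) = 3.6139783 − (0.0051842)/(0.6086415) = 3.6054607

3.52877, 3.61398, 3.60546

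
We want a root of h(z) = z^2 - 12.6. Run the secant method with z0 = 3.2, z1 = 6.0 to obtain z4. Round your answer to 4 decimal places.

h(3.2) = -2.360000, h(6.0) = 23.400000
z2 = 6.000000 − 23.400000·(6.000000 − 3.200000) / (23.400000 − (-2.360000)) = 6.000000 − (65.520000)/(25.760000) = 3.456522
h(3.456522) = -0.652457
z3 = 3.456522 − (-0.652457)·(3.456522 − 6.000000) / (-0.652457 − 23.400000) = 3.456522 − (1.659511)/(-24.052457) = 3.525517
h(3.525517) = -0.170728
z4 = 3.525517 − (-0.170728)·(3.525517 − 3.456522) / (-0.170728 − (-0.652457)) = 3.525517 − (-0.011779)/(0.481729) = 3.549970

3.5500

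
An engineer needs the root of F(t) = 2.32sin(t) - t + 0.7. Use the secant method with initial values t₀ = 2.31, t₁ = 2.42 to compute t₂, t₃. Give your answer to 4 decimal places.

2.3494, 2.3502

F(2.31) = 0.104492, F(2.42) = -0.187452
t₂ = 2.420000 − (-0.187452)·(2.420000 − 2.310000) / (-0.187452 − 0.104492) = 2.420000 − (-0.020620)/(-0.291944) = 2.349371
F(2.349371) = 0.002272
t₃ = 2.349371 − 0.002272·(2.349371 − 2.420000) / (0.002272 − (-0.187452)) = 2.349371 − (-0.000160)/(0.189724) = 2.350217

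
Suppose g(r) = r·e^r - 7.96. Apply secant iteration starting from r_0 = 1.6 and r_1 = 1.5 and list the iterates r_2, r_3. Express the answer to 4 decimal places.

1.6029, 1.6027

g(1.6) = -0.035148, g(1.5) = -1.237466
r_2 = 1.500000 − (-1.237466)·(1.500000 − 1.600000) / (-1.237466 − (-0.035148)) = 1.500000 − (0.123747)/(-1.202318) = 1.602923
g(1.602923) = 0.002575
r_3 = 1.602923 − 0.002575·(1.602923 − 1.500000) / (0.002575 − (-1.237466)) = 1.602923 − (0.000265)/(1.240041) = 1.602710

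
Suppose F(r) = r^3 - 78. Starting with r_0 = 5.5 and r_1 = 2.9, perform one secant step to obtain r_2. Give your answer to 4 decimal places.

F(5.5) = 88.375000, F(2.9) = -53.611000
r_2 = 2.900000 − (-53.611000)·(2.900000 − 5.500000) / (-53.611000 − 88.375000) = 2.900000 − (139.388600)/(-141.986000) = 3.881707

3.8817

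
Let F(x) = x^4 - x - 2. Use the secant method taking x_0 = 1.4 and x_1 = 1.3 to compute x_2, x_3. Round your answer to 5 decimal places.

F(1.4) = 0.4416000, F(1.3) = -0.4439000
x_2 = 1.3000000 − (-0.4439000)·(1.3000000 − 1.4000000) / (-0.4439000 − 0.4416000) = 1.3000000 − (0.0443900)/(-0.8855000) = 1.3501299
F(1.3501299) = -0.0273453
x_3 = 1.3501299 − (-0.0273453)·(1.3501299 − 1.3000000) / (-0.0273453 − (-0.4439000)) = 1.3501299 − (-0.0013708)/(0.4165547) = 1.3534207

1.35013, 1.35342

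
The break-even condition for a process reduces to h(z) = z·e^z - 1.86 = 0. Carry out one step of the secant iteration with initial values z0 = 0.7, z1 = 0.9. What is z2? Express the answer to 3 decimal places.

0.812

h(0.7) = -0.45037, h(0.9) = 0.35364
z2 = 0.90000 − 0.35364·(0.90000 − 0.70000) / (0.35364 − (-0.45037)) = 0.90000 − (0.07073)/(0.80402) = 0.81203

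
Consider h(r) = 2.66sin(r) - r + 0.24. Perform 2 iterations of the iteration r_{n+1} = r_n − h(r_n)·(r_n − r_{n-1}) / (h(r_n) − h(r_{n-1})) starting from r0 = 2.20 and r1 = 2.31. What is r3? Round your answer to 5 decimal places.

h(2.20) = 0.1906004, h(2.31) = -0.1042460
r2 = 2.3100000 − (-0.1042460)·(2.3100000 − 2.2000000) / (-0.1042460 − 0.1906004) = 2.3100000 − (-0.0114671)/(-0.2948464) = 2.2711084
h(2.2711084) = 0.0028370
r3 = 2.2711084 − 0.0028370·(2.2711084 − 2.3100000) / (0.0028370 − (-0.1042460)) = 2.2711084 − (-0.0001103)/(0.1070830) = 2.2721388

2.27214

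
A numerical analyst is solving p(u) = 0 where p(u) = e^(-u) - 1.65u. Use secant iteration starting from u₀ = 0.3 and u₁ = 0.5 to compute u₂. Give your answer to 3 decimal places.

p(0.3) = 0.24582, p(0.5) = -0.21847
u₂ = 0.50000 − (-0.21847)·(0.50000 − 0.30000) / (-0.21847 − 0.24582) = 0.50000 − (-0.04369)/(-0.46429) = 0.40589

0.406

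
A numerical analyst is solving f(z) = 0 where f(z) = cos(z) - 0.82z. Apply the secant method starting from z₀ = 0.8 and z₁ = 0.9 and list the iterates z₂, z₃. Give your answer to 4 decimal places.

f(0.8) = 0.040707, f(0.9) = -0.116390
z₂ = 0.900000 − (-0.116390)·(0.900000 − 0.800000) / (-0.116390 − 0.040707) = 0.900000 − (-0.011639)/(-0.157097) = 0.825912
f(0.825912) = 0.000639
z₃ = 0.825912 − 0.000639·(0.825912 − 0.900000) / (0.000639 − (-0.116390)) = 0.825912 − (-0.000047)/(0.117029) = 0.826316

0.8259, 0.8263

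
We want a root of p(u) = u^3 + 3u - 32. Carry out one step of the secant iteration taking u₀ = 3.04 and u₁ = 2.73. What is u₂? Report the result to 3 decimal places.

2.854

p(3.04) = 5.21446, p(2.73) = -3.46358
u₂ = 2.73000 − (-3.46358)·(2.73000 − 3.04000) / (-3.46358 − 5.21446) = 2.73000 − (1.07371)/(-8.67805) = 2.85373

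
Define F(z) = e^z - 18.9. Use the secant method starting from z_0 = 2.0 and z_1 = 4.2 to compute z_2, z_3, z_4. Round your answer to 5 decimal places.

F(2.0) = -11.5109439, F(4.2) = 47.7863310
z_2 = 4.2000000 − 47.7863310·(4.2000000 − 2.0000000) / (47.7863310 − (-11.5109439)) = 4.2000000 − (105.1299283)/(59.2972749) = 2.4270698
F(2.4270698) = -7.5743528
z_3 = 2.4270698 − (-7.5743528)·(2.4270698 − 4.2000000) / (-7.5743528 − 47.7863310) = 2.4270698 − (13.4287986)/(-55.3606838) = 2.6696391
F(2.6696391) = -4.4652419
z_4 = 2.6696391 − (-4.4652419)·(2.6696391 − 2.4270698) / (-4.4652419 − (-7.5743528)) = 2.6696391 − (-1.0831303)/(3.1091108) = 3.0180121

2.42707, 2.66964, 3.01801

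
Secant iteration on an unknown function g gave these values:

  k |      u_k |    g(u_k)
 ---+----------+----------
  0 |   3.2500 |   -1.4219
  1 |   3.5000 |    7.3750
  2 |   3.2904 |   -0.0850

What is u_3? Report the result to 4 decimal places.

3.2928

u_3 = 3.2904 − (-0.0850)·(3.2904 − 3.5000) / (-0.0850 − 7.3750)
   = 3.2904 − (0.017816)/(-7.460000) = 3.292788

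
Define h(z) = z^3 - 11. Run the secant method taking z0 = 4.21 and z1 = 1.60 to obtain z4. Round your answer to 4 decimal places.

h(4.21) = 63.618461, h(1.60) = -6.904000
z2 = 1.600000 − (-6.904000)·(1.600000 − 4.210000) / (-6.904000 − 63.618461) = 1.600000 − (18.019440)/(-70.522461) = 1.855513
h(1.855513) = -4.611596
z3 = 1.855513 − (-4.611596)·(1.855513 − 1.600000) / (-4.611596 − (-6.904000)) = 1.855513 − (-1.178325)/(2.292404) = 2.369526
h(2.369526) = 2.304074
z4 = 2.369526 − 2.304074·(2.369526 − 1.855513) / (2.304074 − (-4.611596)) = 2.369526 − (1.184324)/(6.915671) = 2.198274

2.1983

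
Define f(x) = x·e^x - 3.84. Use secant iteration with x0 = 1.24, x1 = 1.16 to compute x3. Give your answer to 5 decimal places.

1.17999

f(1.24) = 0.4449607, f(1.16) = -0.1396774
x2 = 1.1600000 − (-0.1396774)·(1.1600000 − 1.2400000) / (-0.1396774 − 0.4449607) = 1.1600000 − (0.0111742)/(-0.5846381) = 1.1791130
f(1.1791130) = -0.0061272
x3 = 1.1791130 − (-0.0061272)·(1.1791130 − 1.1600000) / (-0.0061272 − (-0.1396774)) = 1.1791130 − (-0.0001171)/(0.1335502) = 1.1799899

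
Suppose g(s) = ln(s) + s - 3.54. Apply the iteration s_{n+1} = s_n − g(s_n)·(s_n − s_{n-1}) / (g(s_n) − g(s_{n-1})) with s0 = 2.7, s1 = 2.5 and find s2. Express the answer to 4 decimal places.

g(2.7) = 0.153252, g(2.5) = -0.123709
s2 = 2.500000 − (-0.123709)·(2.500000 − 2.700000) / (-0.123709 − 0.153252) = 2.500000 − (0.024742)/(-0.276961) = 2.589333

2.5893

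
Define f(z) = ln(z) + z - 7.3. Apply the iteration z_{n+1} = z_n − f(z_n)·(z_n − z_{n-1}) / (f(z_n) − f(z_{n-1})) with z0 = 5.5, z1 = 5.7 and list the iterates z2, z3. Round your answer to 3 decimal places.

5.581, 5.581

f(5.5) = -0.09525, f(5.7) = 0.14047
z2 = 5.70000 − 0.14047·(5.70000 − 5.50000) / (0.14047 − (-0.09525)) = 5.70000 − (0.02809)/(0.23572) = 5.58082
f(5.58082) = 0.00015
z3 = 5.58082 − 0.00015·(5.58082 − 5.70000) / (0.00015 − 0.14047) = 5.58082 − (-0.00002)/(-0.14031) = 5.58069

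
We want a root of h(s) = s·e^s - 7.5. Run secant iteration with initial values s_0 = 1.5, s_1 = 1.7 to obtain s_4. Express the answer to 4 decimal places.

h(1.5) = -0.777466, h(1.7) = 1.805711
s_2 = 1.700000 − 1.805711·(1.700000 − 1.500000) / (1.805711 − (-0.777466)) = 1.700000 − (0.361142)/(2.583177) = 1.560195
h(1.560195) = -0.073868
s_3 = 1.560195 − (-0.073868)·(1.560195 − 1.700000) / (-0.073868 − 1.805711) = 1.560195 − (0.010327)/(-1.879578) = 1.565689
h(1.565689) = -0.006658
s_4 = 1.565689 − (-0.006658)·(1.565689 − 1.560195) / (-0.006658 − (-0.073868)) = 1.565689 − (-0.000037)/(0.067210) = 1.566233

1.5662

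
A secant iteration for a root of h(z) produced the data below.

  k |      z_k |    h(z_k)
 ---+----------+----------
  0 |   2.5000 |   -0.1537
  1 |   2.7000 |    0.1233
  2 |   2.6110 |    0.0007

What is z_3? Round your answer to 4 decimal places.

z_3 = 2.6110 − 0.0007·(2.6110 − 2.7000) / (0.0007 − 0.1233)
   = 2.6110 − (-0.000062)/(-0.122600) = 2.610492

2.6105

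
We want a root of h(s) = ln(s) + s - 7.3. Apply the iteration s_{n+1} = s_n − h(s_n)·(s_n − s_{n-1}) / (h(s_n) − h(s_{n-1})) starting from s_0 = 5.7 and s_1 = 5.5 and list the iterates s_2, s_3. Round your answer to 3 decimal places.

5.581, 5.581

h(5.7) = 0.14047, h(5.5) = -0.09525
s_2 = 5.50000 − (-0.09525)·(5.50000 − 5.70000) / (-0.09525 − 0.14047) = 5.50000 − (0.01905)/(-0.23572) = 5.58082
h(5.58082) = 0.00015
s_3 = 5.58082 − 0.00015·(5.58082 − 5.50000) / (0.00015 − (-0.09525)) = 5.58082 − (0.00001)/(0.09541) = 5.58069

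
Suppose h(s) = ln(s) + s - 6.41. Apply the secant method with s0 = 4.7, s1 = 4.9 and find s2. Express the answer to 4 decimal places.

4.8344

h(4.7) = -0.162437, h(4.9) = 0.079235
s2 = 4.900000 − 0.079235·(4.900000 − 4.700000) / (0.079235 − (-0.162437)) = 4.900000 − (0.015847)/(0.241673) = 4.834428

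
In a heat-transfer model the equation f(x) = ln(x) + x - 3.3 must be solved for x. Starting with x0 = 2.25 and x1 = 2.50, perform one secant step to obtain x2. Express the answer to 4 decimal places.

2.4182

f(2.25) = -0.239070, f(2.50) = 0.116291
x2 = 2.500000 − 0.116291·(2.500000 − 2.250000) / (0.116291 − (-0.239070)) = 2.500000 − (0.029073)/(0.355361) = 2.418188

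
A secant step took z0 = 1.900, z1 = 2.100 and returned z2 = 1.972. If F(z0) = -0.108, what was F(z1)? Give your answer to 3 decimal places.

The secant line through (1.900, -0.108) and (2.100, F(z1)) crosses zero at z2 = 1.972.
So (1.900, -0.108), (2.100, F(z1)), (1.972, 0) are collinear:
F(z1) = -0.108 · (2.100 − 1.972) / (1.900 − 1.972) = -0.108 · (0.12800)/(-0.07200) = 0.19200

0.192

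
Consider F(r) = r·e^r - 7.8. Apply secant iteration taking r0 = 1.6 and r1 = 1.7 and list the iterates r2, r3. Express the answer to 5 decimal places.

F(1.6) = 0.1248519, F(1.7) = 1.5057106
r2 = 1.7000000 − 1.5057106·(1.7000000 − 1.6000000) / (1.5057106 − 0.1248519) = 1.7000000 − (0.1505711)/(1.3808587) = 1.5909584
F(1.5909584) = 0.0091411
r3 = 1.5909584 − 0.0091411·(1.5909584 − 1.7000000) / (0.0091411 − 1.5057106) = 1.5909584 − (-0.0009968)/(-1.4965695) = 1.5902924

1.59096, 1.59029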